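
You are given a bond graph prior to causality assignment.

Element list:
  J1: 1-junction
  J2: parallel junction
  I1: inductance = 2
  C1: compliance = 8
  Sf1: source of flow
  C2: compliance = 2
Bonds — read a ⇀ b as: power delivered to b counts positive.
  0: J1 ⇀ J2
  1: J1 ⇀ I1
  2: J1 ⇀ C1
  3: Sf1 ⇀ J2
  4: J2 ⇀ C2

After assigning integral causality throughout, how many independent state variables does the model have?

bond 3 |Sf1  (Sf1: flow source, stroke at near end)
bond 1 |I1  (I1: I, integral causality)
bond 0 |J1  (J1: bond 1 brought flow, rest push out)
bond 2 |J1  (common-f at J1 fixed by 1)
bond 4 |J2  (J2: last free bond brings effort in)

3  (C1, C2, I1 all integral)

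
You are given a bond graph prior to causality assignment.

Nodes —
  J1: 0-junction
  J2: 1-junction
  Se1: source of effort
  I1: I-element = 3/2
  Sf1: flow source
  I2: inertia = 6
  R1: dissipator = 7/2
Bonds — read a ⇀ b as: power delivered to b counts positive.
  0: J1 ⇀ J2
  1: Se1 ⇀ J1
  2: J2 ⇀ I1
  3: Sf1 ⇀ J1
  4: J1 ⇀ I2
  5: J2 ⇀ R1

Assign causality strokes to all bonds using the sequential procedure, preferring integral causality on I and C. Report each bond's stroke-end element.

#1 →J1  (Se1 (Se) sets effort on bond)
#3 →Sf1  (source Sf1 imposes f)
#0 →J2  (J1: bond 1 brought effort, rest push out)
#4 →I2  (0-jn J1 has e-setter on 1)
#2 →I1  (I1 integral (f out))
#5 →J2  (J2 flow already set via bond 2)

#0 stroke→J2
#1 stroke→J1
#2 stroke→I1
#3 stroke→Sf1
#4 stroke→I2
#5 stroke→J2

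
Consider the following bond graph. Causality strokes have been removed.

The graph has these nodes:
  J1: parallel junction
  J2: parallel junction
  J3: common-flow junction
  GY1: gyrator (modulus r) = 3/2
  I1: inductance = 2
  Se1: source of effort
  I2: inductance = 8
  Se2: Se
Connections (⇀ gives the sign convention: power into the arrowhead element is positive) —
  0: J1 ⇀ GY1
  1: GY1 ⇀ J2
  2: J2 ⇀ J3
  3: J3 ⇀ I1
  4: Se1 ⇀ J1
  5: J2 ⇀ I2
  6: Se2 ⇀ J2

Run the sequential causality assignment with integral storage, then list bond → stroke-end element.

bond 0 stroke→GY1
bond 1 stroke→GY1
bond 2 stroke→J3
bond 3 stroke→I1
bond 4 stroke→J1
bond 5 stroke→I2
bond 6 stroke→J2

bond 4 stroke at J1  (Se1 fixes effort; stroke away)
bond 6 stroke at J2  (Se2 (Se) sets effort on bond)
bond 0 stroke at GY1  (J1: bond 4 brought effort, rest push out)
bond 1 stroke at GY1  (0-jn J2 has e-setter on 6)
bond 2 stroke at J3  (J2 effort already set via bond 6)
bond 5 stroke at I2  (0-jn J2 has e-setter on 6)
bond 3 stroke at I1  (closing 1-jn rule on J3)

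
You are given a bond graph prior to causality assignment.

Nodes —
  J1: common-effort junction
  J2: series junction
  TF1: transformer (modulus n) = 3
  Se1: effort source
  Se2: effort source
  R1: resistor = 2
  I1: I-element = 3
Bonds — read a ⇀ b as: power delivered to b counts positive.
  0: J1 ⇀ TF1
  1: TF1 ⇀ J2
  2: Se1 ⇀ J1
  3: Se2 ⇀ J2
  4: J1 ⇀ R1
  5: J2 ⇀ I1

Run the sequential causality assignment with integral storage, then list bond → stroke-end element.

b0 stroke→TF1
b1 stroke→J2
b2 stroke→J1
b3 stroke→J2
b4 stroke→R1
b5 stroke→I1

β2 |J1  (source Se1 imposes e)
β3 |J2  (source Se2 imposes e)
β0 |TF1  (0-jn J1 has e-setter on 2)
β4 |R1  (common-e at J1 fixed by 2)
β1 |J2  (TF1: transformer flips bond 0)
β5 |I1  (J2: last free bond brings flow in)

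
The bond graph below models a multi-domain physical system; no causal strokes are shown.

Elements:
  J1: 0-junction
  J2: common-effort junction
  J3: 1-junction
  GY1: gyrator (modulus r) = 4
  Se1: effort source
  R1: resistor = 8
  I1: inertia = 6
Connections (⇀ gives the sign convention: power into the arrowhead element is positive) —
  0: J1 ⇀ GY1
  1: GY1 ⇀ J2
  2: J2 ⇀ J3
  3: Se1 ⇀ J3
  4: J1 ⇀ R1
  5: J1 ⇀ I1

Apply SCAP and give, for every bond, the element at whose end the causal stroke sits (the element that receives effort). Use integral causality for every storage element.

b0 |GY1
b1 |GY1
b2 |J2
b3 |J3
b4 |J1
b5 |I1

bond 3 stroke at J3  (Se1 fixes effort; stroke away)
bond 2 stroke at J2  (only one flow-in slot at J3)
bond 1 stroke at GY1  (J2: bond 2 brought effort, rest push out)
bond 0 stroke at GY1  (GY1: gyrator matches bond 1)
bond 5 stroke at I1  (I1 integral (f out))
bond 4 stroke at J1  (J1: last free bond brings effort in)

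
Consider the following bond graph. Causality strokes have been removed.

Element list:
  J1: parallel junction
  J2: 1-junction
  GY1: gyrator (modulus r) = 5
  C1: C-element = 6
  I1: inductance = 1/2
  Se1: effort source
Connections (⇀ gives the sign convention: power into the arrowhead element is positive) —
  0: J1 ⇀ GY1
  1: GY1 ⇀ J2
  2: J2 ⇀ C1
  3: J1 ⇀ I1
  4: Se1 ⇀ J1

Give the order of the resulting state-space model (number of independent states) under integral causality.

2  (C1, I1 all integral)

b4 →J1  (Se1 (Se) sets effort on bond)
b0 →GY1  (common-e at J1 fixed by 4)
b3 →I1  (common-e at J1 fixed by 4)
b1 →GY1  (GY1: gyrator matches bond 0)
b2 →J2  (1-jn J2 has f-setter on 1)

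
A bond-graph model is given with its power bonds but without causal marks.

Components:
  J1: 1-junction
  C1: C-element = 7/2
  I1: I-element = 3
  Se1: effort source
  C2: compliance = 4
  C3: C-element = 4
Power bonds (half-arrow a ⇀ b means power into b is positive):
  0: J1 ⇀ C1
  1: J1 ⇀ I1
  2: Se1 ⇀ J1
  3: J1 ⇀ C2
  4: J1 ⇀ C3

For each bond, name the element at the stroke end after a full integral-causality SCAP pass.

b2 stroke→J1  (source Se1 imposes e)
b0 stroke→J1  (C1 integral (e out))
b1 stroke→I1  (prefer integral on I1)
b3 stroke→J1  (common-f at J1 fixed by 1)
b4 stroke→J1  (common-f at J1 fixed by 1)

#0 |J1
#1 |I1
#2 |J1
#3 |J1
#4 |J1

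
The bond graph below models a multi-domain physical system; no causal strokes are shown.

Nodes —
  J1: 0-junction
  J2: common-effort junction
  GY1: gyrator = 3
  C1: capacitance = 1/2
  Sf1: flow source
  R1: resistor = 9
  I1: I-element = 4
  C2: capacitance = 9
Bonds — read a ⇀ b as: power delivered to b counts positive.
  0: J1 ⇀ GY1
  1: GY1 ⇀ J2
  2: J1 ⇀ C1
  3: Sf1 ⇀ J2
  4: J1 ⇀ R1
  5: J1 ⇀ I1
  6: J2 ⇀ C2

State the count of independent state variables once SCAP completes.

β3 stroke→Sf1  (source Sf1 imposes f)
β2 stroke→J1  (C1: C, integral causality)
β0 stroke→GY1  (J1 effort already set via bond 2)
β4 stroke→R1  (J1: bond 2 brought effort, rest push out)
β5 stroke→I1  (common-e at J1 fixed by 2)
β1 stroke→GY1  (GY GY1: same side as bond 0)
β6 stroke→J2  (J2: last free bond brings effort in)

3  (C1, C2, I1 all integral)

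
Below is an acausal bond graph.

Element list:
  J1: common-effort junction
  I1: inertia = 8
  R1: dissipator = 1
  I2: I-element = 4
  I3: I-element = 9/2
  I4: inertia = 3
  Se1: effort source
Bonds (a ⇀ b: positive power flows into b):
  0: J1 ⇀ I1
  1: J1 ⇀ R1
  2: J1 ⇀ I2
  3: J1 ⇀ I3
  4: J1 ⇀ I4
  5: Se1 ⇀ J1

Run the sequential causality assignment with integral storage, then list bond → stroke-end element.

#5 →J1  (Se1 (Se) sets effort on bond)
#0 →I1  (J1 effort already set via bond 5)
#1 →R1  (J1 effort already set via bond 5)
#2 →I2  (0-jn J1 has e-setter on 5)
#3 →I3  (J1 effort already set via bond 5)
#4 →I4  (J1 effort already set via bond 5)

b0 stroke→I1
b1 stroke→R1
b2 stroke→I2
b3 stroke→I3
b4 stroke→I4
b5 stroke→J1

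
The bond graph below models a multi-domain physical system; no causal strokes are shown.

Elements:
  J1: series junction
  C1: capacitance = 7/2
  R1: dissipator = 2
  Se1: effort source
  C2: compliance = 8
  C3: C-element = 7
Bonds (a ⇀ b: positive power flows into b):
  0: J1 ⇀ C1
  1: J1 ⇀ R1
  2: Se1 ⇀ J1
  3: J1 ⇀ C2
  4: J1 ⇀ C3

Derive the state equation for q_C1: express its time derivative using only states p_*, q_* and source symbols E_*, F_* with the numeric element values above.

dq_C1/dt = E_Se1/2 - q_C1/7 - q_C2/16 - q_C3/14

bond 2 stroke→J1  (Se1: effort source, stroke at far end)
bond 0 stroke→J1  (prefer integral on C1)
bond 3 stroke→J1  (prefer integral on C2)
bond 4 stroke→J1  (C3 outputs effort q/C3)
bond 1 stroke→R1  (closing 1-jn rule on J1)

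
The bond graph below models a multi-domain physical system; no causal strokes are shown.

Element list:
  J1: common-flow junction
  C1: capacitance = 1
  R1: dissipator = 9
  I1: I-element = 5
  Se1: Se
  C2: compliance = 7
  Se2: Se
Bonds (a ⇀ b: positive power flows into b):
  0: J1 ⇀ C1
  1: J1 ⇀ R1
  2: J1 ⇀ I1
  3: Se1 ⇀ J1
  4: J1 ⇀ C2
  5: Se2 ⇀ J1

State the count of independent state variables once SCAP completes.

#3 →J1  (Se1: effort source, stroke at far end)
#5 →J1  (Se2: effort source, stroke at far end)
#0 →J1  (C1: C, integral causality)
#2 →I1  (I1: I, integral causality)
#1 →J1  (J1 flow already set via bond 2)
#4 →J1  (common-f at J1 fixed by 2)

3  (C1, C2, I1 all integral)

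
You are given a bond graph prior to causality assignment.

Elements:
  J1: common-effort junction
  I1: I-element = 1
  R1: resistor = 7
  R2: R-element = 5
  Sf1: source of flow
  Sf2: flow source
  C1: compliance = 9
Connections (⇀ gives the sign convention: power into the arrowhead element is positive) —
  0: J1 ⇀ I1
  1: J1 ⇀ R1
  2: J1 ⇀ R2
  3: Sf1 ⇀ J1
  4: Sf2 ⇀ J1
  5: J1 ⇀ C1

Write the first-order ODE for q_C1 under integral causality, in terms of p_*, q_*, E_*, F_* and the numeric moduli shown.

dq_C1/dt = F_Sf1 + F_Sf2 - p_I1 - 4*q_C1/105

β3 stroke→Sf1  (Sf1 (Sf) sets flow on bond)
β4 stroke→Sf2  (Sf2 (Sf) sets flow on bond)
β0 stroke→I1  (I1: I, integral causality)
β5 stroke→J1  (prefer integral on C1)
β1 stroke→R1  (0-jn J1 has e-setter on 5)
β2 stroke→R2  (J1: bond 5 brought effort, rest push out)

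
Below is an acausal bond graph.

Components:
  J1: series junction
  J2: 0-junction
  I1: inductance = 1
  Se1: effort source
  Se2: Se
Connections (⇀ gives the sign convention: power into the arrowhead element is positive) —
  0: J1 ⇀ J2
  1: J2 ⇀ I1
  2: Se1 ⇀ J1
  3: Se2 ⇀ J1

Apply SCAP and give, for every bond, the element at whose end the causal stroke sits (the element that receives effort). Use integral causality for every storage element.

β2 →J1  (Se1 (Se) sets effort on bond)
β3 →J1  (Se2 (Se) sets effort on bond)
β0 →J2  (J1: last free bond brings flow in)
β1 →I1  (0-jn J2 has e-setter on 0)

#0 stroke at J2
#1 stroke at I1
#2 stroke at J1
#3 stroke at J1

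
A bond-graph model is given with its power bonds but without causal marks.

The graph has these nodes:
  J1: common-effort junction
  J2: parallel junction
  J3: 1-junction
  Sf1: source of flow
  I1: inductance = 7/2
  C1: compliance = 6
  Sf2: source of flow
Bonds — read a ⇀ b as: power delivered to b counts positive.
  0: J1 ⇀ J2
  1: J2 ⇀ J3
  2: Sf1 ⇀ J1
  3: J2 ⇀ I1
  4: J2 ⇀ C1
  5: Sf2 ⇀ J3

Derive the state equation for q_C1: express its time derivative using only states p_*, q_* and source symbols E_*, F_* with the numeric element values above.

β2 |Sf1  (Sf1 fixes flow; stroke at Sf1)
β5 |Sf2  (Sf2 (Sf) sets flow on bond)
β0 |J1  (J1 needs exactly one e-in)
β1 |J3  (J3 flow already set via bond 5)
β3 |I1  (I1 outputs flow p/I1)
β4 |J2  (J2 needs exactly one e-in)

dq_C1/dt = F_Sf1 - F_Sf2 - 2*p_I1/7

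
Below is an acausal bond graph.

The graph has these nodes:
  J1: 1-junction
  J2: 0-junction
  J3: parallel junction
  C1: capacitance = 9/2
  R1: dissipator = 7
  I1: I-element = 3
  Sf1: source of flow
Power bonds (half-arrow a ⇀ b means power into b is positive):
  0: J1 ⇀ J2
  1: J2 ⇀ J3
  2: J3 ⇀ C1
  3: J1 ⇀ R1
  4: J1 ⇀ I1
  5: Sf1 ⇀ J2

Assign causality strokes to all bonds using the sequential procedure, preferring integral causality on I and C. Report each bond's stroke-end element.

b0 |J1
b1 |J2
b2 |J3
b3 |J1
b4 |I1
b5 |Sf1

#5 |Sf1  (Sf1 (Sf) sets flow on bond)
#2 |J3  (C1 outputs effort q/C1)
#1 |J2  (J3: bond 2 brought effort, rest push out)
#0 |J1  (J2: bond 1 brought effort, rest push out)
#4 |I1  (I1 outputs flow p/I1)
#3 |J1  (J1 flow already set via bond 4)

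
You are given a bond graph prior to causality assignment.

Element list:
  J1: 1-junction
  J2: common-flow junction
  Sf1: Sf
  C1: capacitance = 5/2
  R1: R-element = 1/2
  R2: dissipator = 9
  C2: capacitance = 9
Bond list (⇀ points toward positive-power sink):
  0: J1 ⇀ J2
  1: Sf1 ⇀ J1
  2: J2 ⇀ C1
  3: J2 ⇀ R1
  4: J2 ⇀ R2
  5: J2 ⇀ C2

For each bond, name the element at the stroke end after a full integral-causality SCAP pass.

b1 stroke→Sf1  (Sf1: flow source, stroke at near end)
b0 stroke→J1  (J1 flow already set via bond 1)
b2 stroke→J2  (1-jn J2 has f-setter on 0)
b3 stroke→J2  (J2: bond 0 brought flow, rest push out)
b4 stroke→J2  (J2: bond 0 brought flow, rest push out)
b5 stroke→J2  (1-jn J2 has f-setter on 0)

bond 0 stroke→J1
bond 1 stroke→Sf1
bond 2 stroke→J2
bond 3 stroke→J2
bond 4 stroke→J2
bond 5 stroke→J2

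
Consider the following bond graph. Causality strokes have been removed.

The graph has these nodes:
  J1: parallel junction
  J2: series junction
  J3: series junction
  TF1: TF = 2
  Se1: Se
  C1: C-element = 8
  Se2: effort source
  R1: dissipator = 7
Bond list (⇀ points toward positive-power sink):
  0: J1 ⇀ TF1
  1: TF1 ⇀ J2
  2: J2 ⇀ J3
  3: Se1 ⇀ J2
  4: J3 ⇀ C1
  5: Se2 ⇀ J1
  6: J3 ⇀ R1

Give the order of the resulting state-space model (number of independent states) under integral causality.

b3 →J2  (source Se1 imposes e)
b5 →J1  (Se2 (Se) sets effort on bond)
b0 →TF1  (common-e at J1 fixed by 5)
b1 →J2  (TF TF1: opposite of bond 0)
b2 →J3  (only one flow-in slot at J2)
b4 →J3  (C1 integral (e out))
b6 →R1  (only one flow-in slot at J3)

1  (C1 all integral)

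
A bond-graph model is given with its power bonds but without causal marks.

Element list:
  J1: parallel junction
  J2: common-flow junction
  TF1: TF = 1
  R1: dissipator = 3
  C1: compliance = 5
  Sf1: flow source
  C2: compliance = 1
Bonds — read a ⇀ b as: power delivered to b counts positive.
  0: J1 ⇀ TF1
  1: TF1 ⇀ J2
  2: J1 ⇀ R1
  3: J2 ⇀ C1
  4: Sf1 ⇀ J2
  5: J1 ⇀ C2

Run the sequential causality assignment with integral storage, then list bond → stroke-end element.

b0 |TF1
b1 |J2
b2 |R1
b3 |J2
b4 |Sf1
b5 |J1

bond 4 →Sf1  (Sf1 fixes flow; stroke at Sf1)
bond 1 →J2  (1-jn J2 has f-setter on 4)
bond 3 →J2  (common-f at J2 fixed by 4)
bond 0 →TF1  (TF1 one-in-one-out from 1)
bond 5 →J1  (C2: C, integral causality)
bond 2 →R1  (J1 effort already set via bond 5)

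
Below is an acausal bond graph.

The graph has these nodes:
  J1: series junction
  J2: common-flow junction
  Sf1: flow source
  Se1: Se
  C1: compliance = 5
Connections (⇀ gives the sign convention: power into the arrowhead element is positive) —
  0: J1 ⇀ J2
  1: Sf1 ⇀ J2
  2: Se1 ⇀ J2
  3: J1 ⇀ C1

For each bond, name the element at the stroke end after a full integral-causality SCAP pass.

bond 1 stroke at Sf1  (Sf1: flow source, stroke at near end)
bond 2 stroke at J2  (Se1 (Se) sets effort on bond)
bond 0 stroke at J2  (J2 flow already set via bond 1)
bond 3 stroke at J1  (J1: bond 0 brought flow, rest push out)

bond 0 stroke at J2
bond 1 stroke at Sf1
bond 2 stroke at J2
bond 3 stroke at J1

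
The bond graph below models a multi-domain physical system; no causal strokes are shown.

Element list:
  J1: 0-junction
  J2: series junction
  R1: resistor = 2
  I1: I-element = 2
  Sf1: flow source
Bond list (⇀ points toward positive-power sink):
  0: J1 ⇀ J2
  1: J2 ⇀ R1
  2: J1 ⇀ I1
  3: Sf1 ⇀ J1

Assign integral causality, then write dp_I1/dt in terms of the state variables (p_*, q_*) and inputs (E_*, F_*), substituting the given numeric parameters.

dp_I1/dt = 2*F_Sf1 - p_I1

β3 |Sf1  (source Sf1 imposes f)
β2 |I1  (I1 integral (f out))
β0 |J1  (only one effort-in slot at J1)
β1 |J2  (1-jn J2 has f-setter on 0)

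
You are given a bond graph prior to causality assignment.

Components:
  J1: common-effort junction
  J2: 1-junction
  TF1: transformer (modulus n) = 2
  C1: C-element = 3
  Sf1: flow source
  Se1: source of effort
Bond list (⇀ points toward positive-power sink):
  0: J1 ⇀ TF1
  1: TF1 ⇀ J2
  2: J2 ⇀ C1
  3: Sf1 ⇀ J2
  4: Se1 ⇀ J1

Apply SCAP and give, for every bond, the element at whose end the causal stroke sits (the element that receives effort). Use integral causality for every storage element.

b3 stroke→Sf1  (Sf1 (Sf) sets flow on bond)
b4 stroke→J1  (source Se1 imposes e)
b0 stroke→TF1  (J1: bond 4 brought effort, rest push out)
b1 stroke→J2  (J2 flow already set via bond 3)
b2 stroke→J2  (J2: bond 3 brought flow, rest push out)

bond 0 stroke→TF1
bond 1 stroke→J2
bond 2 stroke→J2
bond 3 stroke→Sf1
bond 4 stroke→J1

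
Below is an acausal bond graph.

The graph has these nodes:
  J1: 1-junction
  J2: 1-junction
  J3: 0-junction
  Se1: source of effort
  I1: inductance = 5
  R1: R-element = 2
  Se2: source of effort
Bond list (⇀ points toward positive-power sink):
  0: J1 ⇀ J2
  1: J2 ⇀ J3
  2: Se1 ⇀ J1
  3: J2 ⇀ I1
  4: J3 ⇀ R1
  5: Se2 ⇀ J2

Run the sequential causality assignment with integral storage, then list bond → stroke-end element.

b0 stroke at J2
b1 stroke at J2
b2 stroke at J1
b3 stroke at I1
b4 stroke at J3
b5 stroke at J2

b2 stroke at J1  (Se1: effort source, stroke at far end)
b5 stroke at J2  (Se2 (Se) sets effort on bond)
b0 stroke at J2  (J1 needs exactly one f-in)
b3 stroke at I1  (I1: I, integral causality)
b1 stroke at J2  (1-jn J2 has f-setter on 3)
b4 stroke at J3  (J3: last free bond brings effort in)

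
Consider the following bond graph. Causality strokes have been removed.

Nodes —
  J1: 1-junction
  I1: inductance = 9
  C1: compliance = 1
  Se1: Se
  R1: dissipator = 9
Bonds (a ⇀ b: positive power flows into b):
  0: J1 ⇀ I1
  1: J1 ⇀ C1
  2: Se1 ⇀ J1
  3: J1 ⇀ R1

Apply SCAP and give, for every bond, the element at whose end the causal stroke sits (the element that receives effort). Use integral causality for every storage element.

β0 |I1
β1 |J1
β2 |J1
β3 |J1

β2 stroke→J1  (Se1: effort source, stroke at far end)
β0 stroke→I1  (prefer integral on I1)
β1 stroke→J1  (common-f at J1 fixed by 0)
β3 stroke→J1  (common-f at J1 fixed by 0)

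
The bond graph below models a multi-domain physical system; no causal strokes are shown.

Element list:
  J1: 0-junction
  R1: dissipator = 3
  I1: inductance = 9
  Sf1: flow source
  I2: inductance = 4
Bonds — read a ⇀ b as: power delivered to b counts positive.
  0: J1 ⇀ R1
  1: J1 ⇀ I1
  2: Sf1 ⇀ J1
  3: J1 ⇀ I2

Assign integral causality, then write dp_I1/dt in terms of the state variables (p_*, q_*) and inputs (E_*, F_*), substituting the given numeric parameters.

dp_I1/dt = 3*F_Sf1 - p_I1/3 - 3*p_I2/4

b2 stroke→Sf1  (Sf1: flow source, stroke at near end)
b1 stroke→I1  (prefer integral on I1)
b3 stroke→I2  (I2: I, integral causality)
b0 stroke→J1  (J1: last free bond brings effort in)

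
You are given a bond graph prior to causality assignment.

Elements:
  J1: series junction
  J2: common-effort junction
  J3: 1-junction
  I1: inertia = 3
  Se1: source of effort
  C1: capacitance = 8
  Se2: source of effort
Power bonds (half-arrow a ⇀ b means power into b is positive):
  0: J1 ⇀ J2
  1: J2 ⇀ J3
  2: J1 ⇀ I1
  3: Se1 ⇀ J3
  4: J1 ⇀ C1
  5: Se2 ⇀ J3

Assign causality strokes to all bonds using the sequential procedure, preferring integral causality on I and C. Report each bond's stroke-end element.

bond 3 →J3  (Se1 (Se) sets effort on bond)
bond 5 →J3  (source Se2 imposes e)
bond 1 →J2  (only one flow-in slot at J3)
bond 0 →J1  (common-e at J2 fixed by 1)
bond 2 →I1  (prefer integral on I1)
bond 4 →J1  (J1: bond 2 brought flow, rest push out)

#0 stroke at J1
#1 stroke at J2
#2 stroke at I1
#3 stroke at J3
#4 stroke at J1
#5 stroke at J3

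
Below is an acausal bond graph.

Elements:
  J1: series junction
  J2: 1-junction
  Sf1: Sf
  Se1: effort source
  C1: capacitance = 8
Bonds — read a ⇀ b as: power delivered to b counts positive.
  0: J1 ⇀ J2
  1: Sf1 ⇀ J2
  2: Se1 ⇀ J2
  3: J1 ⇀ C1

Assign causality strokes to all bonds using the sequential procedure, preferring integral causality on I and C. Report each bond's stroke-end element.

#1 stroke→Sf1  (Sf1: flow source, stroke at near end)
#2 stroke→J2  (Se1 fixes effort; stroke away)
#0 stroke→J2  (common-f at J2 fixed by 1)
#3 stroke→J1  (J1: bond 0 brought flow, rest push out)

β0 stroke→J2
β1 stroke→Sf1
β2 stroke→J2
β3 stroke→J1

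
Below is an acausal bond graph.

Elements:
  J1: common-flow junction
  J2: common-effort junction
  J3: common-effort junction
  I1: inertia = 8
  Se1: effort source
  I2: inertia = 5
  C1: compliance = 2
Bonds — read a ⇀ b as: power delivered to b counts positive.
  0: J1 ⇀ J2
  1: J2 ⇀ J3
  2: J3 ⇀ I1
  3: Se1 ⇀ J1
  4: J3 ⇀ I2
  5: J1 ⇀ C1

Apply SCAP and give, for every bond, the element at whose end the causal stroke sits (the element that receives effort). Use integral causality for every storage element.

b3 stroke→J1  (Se1: effort source, stroke at far end)
b2 stroke→I1  (I1 outputs flow p/I1)
b4 stroke→I2  (I2 outputs flow p/I2)
b1 stroke→J3  (only one effort-in slot at J3)
b0 stroke→J2  (closing 0-jn rule on J2)
b5 stroke→J1  (J1 flow already set via bond 0)

bond 0 stroke at J2
bond 1 stroke at J3
bond 2 stroke at I1
bond 3 stroke at J1
bond 4 stroke at I2
bond 5 stroke at J1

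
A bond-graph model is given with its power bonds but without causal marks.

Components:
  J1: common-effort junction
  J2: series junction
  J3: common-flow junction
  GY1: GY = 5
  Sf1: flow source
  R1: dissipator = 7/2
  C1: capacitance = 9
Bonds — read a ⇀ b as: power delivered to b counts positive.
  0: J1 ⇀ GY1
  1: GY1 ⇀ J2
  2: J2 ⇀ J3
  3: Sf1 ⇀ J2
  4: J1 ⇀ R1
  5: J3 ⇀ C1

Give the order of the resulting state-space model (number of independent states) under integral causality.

bond 3 stroke at Sf1  (source Sf1 imposes f)
bond 1 stroke at J2  (1-jn J2 has f-setter on 3)
bond 2 stroke at J2  (J2: bond 3 brought flow, rest push out)
bond 5 stroke at J3  (J3: bond 2 brought flow, rest push out)
bond 0 stroke at J1  (GY GY1: same side as bond 1)
bond 4 stroke at R1  (J1: bond 0 brought effort, rest push out)

1  (C1 all integral)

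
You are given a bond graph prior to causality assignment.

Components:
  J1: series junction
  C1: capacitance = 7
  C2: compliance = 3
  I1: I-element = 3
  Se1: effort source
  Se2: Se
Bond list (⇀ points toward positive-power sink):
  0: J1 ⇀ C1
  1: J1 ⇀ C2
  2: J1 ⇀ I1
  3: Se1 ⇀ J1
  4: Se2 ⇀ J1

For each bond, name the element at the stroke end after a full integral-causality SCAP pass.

β0 stroke→J1
β1 stroke→J1
β2 stroke→I1
β3 stroke→J1
β4 stroke→J1

bond 3 |J1  (Se1 fixes effort; stroke away)
bond 4 |J1  (Se2 fixes effort; stroke away)
bond 0 |J1  (C1 outputs effort q/C1)
bond 1 |J1  (C2 outputs effort q/C2)
bond 2 |I1  (only one flow-in slot at J1)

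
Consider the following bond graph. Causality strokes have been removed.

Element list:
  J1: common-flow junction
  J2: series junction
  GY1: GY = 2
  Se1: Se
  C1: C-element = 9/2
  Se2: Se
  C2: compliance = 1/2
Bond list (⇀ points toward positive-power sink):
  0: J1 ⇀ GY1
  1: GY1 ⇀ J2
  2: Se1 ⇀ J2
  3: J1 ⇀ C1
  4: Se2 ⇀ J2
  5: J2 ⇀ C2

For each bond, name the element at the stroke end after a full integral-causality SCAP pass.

#0 stroke→GY1
#1 stroke→GY1
#2 stroke→J2
#3 stroke→J1
#4 stroke→J2
#5 stroke→J2

b2 stroke→J2  (Se1: effort source, stroke at far end)
b4 stroke→J2  (Se2: effort source, stroke at far end)
b3 stroke→J1  (prefer integral on C1)
b0 stroke→GY1  (closing 1-jn rule on J1)
b1 stroke→GY1  (GY1: gyrator matches bond 0)
b5 stroke→J2  (J2 flow already set via bond 1)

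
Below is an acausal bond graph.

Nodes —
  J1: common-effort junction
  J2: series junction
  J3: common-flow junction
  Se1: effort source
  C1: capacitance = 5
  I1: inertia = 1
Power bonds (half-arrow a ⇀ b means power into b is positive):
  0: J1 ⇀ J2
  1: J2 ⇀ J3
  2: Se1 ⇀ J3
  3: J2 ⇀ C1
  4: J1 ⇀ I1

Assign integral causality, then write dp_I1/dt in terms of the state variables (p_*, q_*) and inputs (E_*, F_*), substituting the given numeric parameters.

dp_I1/dt = -E_Se1 + q_C1/5

bond 2 |J3  (Se1 fixes effort; stroke away)
bond 1 |J2  (J3: last free bond brings flow in)
bond 3 |J2  (C1 outputs effort q/C1)
bond 0 |J1  (closing 1-jn rule on J2)
bond 4 |I1  (0-jn J1 has e-setter on 0)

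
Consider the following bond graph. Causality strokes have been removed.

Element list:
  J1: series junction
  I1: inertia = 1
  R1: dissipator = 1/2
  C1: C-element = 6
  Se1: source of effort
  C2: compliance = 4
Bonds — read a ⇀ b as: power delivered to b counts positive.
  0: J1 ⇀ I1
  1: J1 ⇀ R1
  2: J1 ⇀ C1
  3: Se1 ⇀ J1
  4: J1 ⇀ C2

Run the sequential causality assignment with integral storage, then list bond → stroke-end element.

bond 3 stroke→J1  (Se1 fixes effort; stroke away)
bond 0 stroke→I1  (I1 integral (f out))
bond 1 stroke→J1  (J1: bond 0 brought flow, rest push out)
bond 2 stroke→J1  (1-jn J1 has f-setter on 0)
bond 4 stroke→J1  (common-f at J1 fixed by 0)

bond 0 stroke→I1
bond 1 stroke→J1
bond 2 stroke→J1
bond 3 stroke→J1
bond 4 stroke→J1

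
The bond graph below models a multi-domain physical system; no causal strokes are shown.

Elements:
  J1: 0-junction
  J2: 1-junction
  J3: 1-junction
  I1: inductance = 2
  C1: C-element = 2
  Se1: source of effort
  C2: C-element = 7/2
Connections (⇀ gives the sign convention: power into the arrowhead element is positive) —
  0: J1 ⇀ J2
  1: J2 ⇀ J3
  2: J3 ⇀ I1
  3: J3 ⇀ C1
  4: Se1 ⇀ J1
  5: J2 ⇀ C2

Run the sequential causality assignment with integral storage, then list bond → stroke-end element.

bond 4 stroke→J1  (Se1 fixes effort; stroke away)
bond 0 stroke→J2  (0-jn J1 has e-setter on 4)
bond 2 stroke→I1  (prefer integral on I1)
bond 1 stroke→J3  (1-jn J3 has f-setter on 2)
bond 3 stroke→J3  (J3: bond 2 brought flow, rest push out)
bond 5 stroke→J2  (common-f at J2 fixed by 1)

bond 0 |J2
bond 1 |J3
bond 2 |I1
bond 3 |J3
bond 4 |J1
bond 5 |J2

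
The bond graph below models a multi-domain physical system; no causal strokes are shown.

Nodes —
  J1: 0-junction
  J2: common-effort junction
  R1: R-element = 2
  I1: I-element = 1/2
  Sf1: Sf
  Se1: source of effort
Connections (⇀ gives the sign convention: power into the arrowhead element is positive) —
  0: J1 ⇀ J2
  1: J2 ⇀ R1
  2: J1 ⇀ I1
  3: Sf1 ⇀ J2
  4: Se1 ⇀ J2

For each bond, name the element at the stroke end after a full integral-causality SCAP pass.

β3 |Sf1  (source Sf1 imposes f)
β4 |J2  (Se1: effort source, stroke at far end)
β0 |J1  (common-e at J2 fixed by 4)
β1 |R1  (common-e at J2 fixed by 4)
β2 |I1  (J1: bond 0 brought effort, rest push out)

b0 |J1
b1 |R1
b2 |I1
b3 |Sf1
b4 |J2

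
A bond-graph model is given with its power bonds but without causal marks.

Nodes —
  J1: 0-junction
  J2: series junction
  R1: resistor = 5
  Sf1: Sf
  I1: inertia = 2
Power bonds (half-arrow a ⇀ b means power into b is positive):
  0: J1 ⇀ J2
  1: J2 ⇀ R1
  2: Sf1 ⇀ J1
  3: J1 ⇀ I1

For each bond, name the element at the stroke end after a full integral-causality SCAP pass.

#2 →Sf1  (Sf1: flow source, stroke at near end)
#3 →I1  (prefer integral on I1)
#0 →J1  (J1 needs exactly one e-in)
#1 →J2  (common-f at J2 fixed by 0)

bond 0 →J1
bond 1 →J2
bond 2 →Sf1
bond 3 →I1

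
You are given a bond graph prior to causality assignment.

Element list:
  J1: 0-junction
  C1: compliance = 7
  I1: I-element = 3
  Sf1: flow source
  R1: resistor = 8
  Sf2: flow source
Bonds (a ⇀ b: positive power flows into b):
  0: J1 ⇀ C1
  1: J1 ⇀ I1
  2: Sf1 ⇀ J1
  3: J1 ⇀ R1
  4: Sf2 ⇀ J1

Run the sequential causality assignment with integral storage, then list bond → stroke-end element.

#0 |J1
#1 |I1
#2 |Sf1
#3 |R1
#4 |Sf2

#2 |Sf1  (Sf1 (Sf) sets flow on bond)
#4 |Sf2  (Sf2 (Sf) sets flow on bond)
#0 |J1  (prefer integral on C1)
#1 |I1  (J1: bond 0 brought effort, rest push out)
#3 |R1  (J1: bond 0 brought effort, rest push out)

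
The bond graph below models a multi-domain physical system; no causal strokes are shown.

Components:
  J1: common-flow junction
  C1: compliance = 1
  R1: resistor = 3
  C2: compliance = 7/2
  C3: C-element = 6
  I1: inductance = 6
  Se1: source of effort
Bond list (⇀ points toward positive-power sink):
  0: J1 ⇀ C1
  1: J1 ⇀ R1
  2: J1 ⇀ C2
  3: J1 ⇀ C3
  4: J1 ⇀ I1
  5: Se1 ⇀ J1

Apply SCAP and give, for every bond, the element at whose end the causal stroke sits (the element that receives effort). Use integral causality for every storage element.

#5 stroke at J1  (Se1: effort source, stroke at far end)
#0 stroke at J1  (C1: C, integral causality)
#2 stroke at J1  (C2 integral (e out))
#3 stroke at J1  (C3 outputs effort q/C3)
#4 stroke at I1  (I1 outputs flow p/I1)
#1 stroke at J1  (1-jn J1 has f-setter on 4)

#0 stroke→J1
#1 stroke→J1
#2 stroke→J1
#3 stroke→J1
#4 stroke→I1
#5 stroke→J1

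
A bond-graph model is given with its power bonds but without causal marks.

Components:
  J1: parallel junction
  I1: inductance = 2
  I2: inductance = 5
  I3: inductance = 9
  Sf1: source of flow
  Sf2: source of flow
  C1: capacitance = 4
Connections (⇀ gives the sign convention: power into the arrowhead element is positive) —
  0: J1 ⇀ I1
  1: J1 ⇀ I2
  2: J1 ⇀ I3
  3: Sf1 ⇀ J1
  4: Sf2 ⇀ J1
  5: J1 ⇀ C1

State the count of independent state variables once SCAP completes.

4  (C1, I1, I2, I3 all integral)

b3 stroke at Sf1  (Sf1 fixes flow; stroke at Sf1)
b4 stroke at Sf2  (Sf2 fixes flow; stroke at Sf2)
b0 stroke at I1  (I1 outputs flow p/I1)
b1 stroke at I2  (I2: I, integral causality)
b2 stroke at I3  (I3: I, integral causality)
b5 stroke at J1  (closing 0-jn rule on J1)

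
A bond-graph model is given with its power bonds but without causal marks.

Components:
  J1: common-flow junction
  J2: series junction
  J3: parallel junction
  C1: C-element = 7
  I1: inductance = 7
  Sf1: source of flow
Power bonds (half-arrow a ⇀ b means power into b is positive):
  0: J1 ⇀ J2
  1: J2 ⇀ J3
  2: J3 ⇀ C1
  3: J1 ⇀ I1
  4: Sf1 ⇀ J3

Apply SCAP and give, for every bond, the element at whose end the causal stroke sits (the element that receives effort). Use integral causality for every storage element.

β4 stroke at Sf1  (Sf1 fixes flow; stroke at Sf1)
β2 stroke at J3  (C1: C, integral causality)
β1 stroke at J2  (J3: bond 2 brought effort, rest push out)
β0 stroke at J1  (only one flow-in slot at J2)
β3 stroke at I1  (closing 1-jn rule on J1)

bond 0 stroke→J1
bond 1 stroke→J2
bond 2 stroke→J3
bond 3 stroke→I1
bond 4 stroke→Sf1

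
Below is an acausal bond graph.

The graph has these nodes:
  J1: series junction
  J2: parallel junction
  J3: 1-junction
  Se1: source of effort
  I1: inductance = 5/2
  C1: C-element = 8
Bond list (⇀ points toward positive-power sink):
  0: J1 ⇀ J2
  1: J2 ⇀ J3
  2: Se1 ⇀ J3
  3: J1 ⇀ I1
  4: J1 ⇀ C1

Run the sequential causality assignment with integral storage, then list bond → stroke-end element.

b2 stroke at J3  (Se1 (Se) sets effort on bond)
b1 stroke at J2  (J3 needs exactly one f-in)
b0 stroke at J1  (J2: bond 1 brought effort, rest push out)
b3 stroke at I1  (I1: I, integral causality)
b4 stroke at J1  (J1 flow already set via bond 3)

β0 stroke→J1
β1 stroke→J2
β2 stroke→J3
β3 stroke→I1
β4 stroke→J1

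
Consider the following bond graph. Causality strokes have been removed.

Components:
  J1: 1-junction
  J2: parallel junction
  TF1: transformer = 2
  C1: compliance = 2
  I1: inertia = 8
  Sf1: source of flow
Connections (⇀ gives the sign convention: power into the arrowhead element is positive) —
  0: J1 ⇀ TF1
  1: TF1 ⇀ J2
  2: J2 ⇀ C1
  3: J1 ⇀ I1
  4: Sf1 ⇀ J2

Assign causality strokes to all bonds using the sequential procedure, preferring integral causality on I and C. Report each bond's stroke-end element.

bond 0 →J1
bond 1 →TF1
bond 2 →J2
bond 3 →I1
bond 4 →Sf1

bond 4 stroke→Sf1  (Sf1: flow source, stroke at near end)
bond 2 stroke→J2  (C1 integral (e out))
bond 1 stroke→TF1  (0-jn J2 has e-setter on 2)
bond 0 stroke→J1  (TF1: transformer flips bond 1)
bond 3 stroke→I1  (only one flow-in slot at J1)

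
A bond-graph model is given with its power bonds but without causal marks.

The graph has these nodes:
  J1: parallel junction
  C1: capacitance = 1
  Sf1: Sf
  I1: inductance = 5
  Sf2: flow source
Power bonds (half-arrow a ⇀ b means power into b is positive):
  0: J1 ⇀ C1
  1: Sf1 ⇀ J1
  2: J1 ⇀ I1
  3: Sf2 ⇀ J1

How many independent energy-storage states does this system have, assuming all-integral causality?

2  (C1, I1 all integral)

β1 stroke→Sf1  (Sf1 fixes flow; stroke at Sf1)
β3 stroke→Sf2  (Sf2 fixes flow; stroke at Sf2)
β0 stroke→J1  (C1 integral (e out))
β2 stroke→I1  (J1: bond 0 brought effort, rest push out)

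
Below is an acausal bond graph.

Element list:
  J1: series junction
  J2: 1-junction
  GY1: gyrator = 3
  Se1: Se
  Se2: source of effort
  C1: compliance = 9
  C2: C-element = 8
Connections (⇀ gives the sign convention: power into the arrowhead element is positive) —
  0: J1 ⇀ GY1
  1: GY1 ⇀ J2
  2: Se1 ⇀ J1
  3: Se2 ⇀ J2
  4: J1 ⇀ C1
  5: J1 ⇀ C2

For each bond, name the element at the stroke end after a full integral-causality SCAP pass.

b0 →GY1
b1 →GY1
b2 →J1
b3 →J2
b4 →J1
b5 →J1

b2 stroke at J1  (Se1 fixes effort; stroke away)
b3 stroke at J2  (Se2 fixes effort; stroke away)
b1 stroke at GY1  (closing 1-jn rule on J2)
b0 stroke at GY1  (GY1 both-in/both-out from 1)
b4 stroke at J1  (J1: bond 0 brought flow, rest push out)
b5 stroke at J1  (1-jn J1 has f-setter on 0)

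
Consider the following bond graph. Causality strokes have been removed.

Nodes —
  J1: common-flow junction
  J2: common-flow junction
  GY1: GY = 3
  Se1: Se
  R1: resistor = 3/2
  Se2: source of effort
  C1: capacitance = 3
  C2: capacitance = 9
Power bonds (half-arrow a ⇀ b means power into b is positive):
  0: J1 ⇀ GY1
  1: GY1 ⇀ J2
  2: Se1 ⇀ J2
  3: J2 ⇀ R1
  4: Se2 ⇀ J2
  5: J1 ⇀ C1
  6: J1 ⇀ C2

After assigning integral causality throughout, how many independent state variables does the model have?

b2 stroke at J2  (Se1: effort source, stroke at far end)
b4 stroke at J2  (Se2 (Se) sets effort on bond)
b5 stroke at J1  (C1 integral (e out))
b6 stroke at J1  (C2 integral (e out))
b0 stroke at GY1  (J1 needs exactly one f-in)
b1 stroke at GY1  (through GY1, causality inverts; strokes same side of GY1)
b3 stroke at J2  (1-jn J2 has f-setter on 1)

2  (C1, C2 all integral)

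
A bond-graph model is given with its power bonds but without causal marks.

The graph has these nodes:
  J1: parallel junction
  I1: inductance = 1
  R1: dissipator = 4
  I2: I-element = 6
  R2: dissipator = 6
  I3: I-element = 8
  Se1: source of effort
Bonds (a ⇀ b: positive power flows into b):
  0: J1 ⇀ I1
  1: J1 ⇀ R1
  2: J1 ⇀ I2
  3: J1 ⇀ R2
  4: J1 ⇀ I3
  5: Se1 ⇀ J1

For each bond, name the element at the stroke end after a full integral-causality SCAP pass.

b0 →I1
b1 →R1
b2 →I2
b3 →R2
b4 →I3
b5 →J1

#5 stroke→J1  (source Se1 imposes e)
#0 stroke→I1  (common-e at J1 fixed by 5)
#1 stroke→R1  (J1 effort already set via bond 5)
#2 stroke→I2  (common-e at J1 fixed by 5)
#3 stroke→R2  (J1 effort already set via bond 5)
#4 stroke→I3  (0-jn J1 has e-setter on 5)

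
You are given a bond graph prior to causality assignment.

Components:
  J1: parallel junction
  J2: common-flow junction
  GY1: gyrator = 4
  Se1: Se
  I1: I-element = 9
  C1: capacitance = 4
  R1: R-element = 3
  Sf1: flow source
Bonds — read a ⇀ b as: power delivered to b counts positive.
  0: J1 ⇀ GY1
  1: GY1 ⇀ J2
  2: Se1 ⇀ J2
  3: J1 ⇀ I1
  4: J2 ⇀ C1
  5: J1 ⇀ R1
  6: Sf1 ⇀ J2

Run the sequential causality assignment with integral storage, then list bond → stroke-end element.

b2 stroke→J2  (Se1 (Se) sets effort on bond)
b6 stroke→Sf1  (Sf1 (Sf) sets flow on bond)
b1 stroke→J2  (1-jn J2 has f-setter on 6)
b4 stroke→J2  (common-f at J2 fixed by 6)
b0 stroke→J1  (GY1 both-in/both-out from 1)
b3 stroke→I1  (J1 effort already set via bond 0)
b5 stroke→R1  (J1 effort already set via bond 0)

#0 →J1
#1 →J2
#2 →J2
#3 →I1
#4 →J2
#5 →R1
#6 →Sf1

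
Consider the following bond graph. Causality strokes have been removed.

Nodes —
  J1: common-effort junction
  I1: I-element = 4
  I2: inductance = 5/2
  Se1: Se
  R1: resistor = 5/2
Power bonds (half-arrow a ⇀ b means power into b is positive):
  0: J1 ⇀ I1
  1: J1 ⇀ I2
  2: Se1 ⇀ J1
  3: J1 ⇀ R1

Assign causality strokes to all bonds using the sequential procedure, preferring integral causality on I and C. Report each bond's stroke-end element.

b0 stroke→I1
b1 stroke→I2
b2 stroke→J1
b3 stroke→R1

bond 2 |J1  (Se1: effort source, stroke at far end)
bond 0 |I1  (0-jn J1 has e-setter on 2)
bond 1 |I2  (common-e at J1 fixed by 2)
bond 3 |R1  (J1: bond 2 brought effort, rest push out)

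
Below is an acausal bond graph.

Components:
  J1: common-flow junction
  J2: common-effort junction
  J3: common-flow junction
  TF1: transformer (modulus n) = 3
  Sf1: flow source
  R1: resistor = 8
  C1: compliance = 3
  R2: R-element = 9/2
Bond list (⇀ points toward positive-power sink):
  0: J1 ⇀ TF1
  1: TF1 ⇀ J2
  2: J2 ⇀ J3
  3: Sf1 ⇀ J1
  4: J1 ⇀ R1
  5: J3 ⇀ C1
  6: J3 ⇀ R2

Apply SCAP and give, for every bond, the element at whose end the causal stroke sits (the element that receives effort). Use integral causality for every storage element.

β3 |Sf1  (source Sf1 imposes f)
β0 |J1  (J1: bond 3 brought flow, rest push out)
β4 |J1  (J1 flow already set via bond 3)
β1 |TF1  (through TF1, causality passes straight; one stroke at TF1)
β2 |J2  (closing 0-jn rule on J2)
β5 |J3  (J3 flow already set via bond 2)
β6 |J3  (1-jn J3 has f-setter on 2)

b0 stroke→J1
b1 stroke→TF1
b2 stroke→J2
b3 stroke→Sf1
b4 stroke→J1
b5 stroke→J3
b6 stroke→J3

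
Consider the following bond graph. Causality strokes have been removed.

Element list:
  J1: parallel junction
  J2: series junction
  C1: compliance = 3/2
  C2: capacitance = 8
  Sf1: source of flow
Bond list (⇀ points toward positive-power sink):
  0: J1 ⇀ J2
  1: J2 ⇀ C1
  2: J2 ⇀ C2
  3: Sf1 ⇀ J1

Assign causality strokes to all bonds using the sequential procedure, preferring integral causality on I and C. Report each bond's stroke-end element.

#3 stroke→Sf1  (source Sf1 imposes f)
#0 stroke→J1  (J1: last free bond brings effort in)
#1 stroke→J2  (1-jn J2 has f-setter on 0)
#2 stroke→J2  (1-jn J2 has f-setter on 0)

β0 |J1
β1 |J2
β2 |J2
β3 |Sf1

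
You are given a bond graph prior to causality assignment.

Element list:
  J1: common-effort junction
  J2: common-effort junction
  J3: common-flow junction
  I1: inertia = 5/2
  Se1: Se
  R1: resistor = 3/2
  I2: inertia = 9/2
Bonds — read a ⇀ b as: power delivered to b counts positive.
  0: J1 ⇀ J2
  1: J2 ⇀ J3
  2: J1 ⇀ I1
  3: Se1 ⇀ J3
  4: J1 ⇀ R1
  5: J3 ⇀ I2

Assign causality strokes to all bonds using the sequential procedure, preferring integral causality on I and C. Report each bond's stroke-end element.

b0 |J2
b1 |J3
b2 |I1
b3 |J3
b4 |J1
b5 |I2

β3 stroke at J3  (Se1 fixes effort; stroke away)
β2 stroke at I1  (I1 integral (f out))
β5 stroke at I2  (prefer integral on I2)
β1 stroke at J3  (1-jn J3 has f-setter on 5)
β0 stroke at J2  (closing 0-jn rule on J2)
β4 stroke at J1  (only one effort-in slot at J1)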